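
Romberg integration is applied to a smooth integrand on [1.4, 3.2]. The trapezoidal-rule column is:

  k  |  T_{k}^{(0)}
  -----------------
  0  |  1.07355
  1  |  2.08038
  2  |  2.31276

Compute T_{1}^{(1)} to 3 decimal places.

2.416

T_{1}^{(1)} = (4·2.08038 − 1.07355) / 3 = 2.41599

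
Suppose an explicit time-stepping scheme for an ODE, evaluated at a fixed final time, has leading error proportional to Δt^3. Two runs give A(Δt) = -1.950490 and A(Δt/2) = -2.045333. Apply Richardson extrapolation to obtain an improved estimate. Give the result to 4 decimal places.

-2.0589

Extrapolated value = (8·A(Δt/2) − A(Δt)) / (8 − 1)
= (8·(-2.045333) − (-1.950490)) / 7
= -14.412174 / 7 = -2.058882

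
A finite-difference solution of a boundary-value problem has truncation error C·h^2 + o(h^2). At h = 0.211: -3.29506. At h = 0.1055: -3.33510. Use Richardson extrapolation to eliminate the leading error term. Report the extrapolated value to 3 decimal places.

The leading error scales as h^2; refining by a factor of 2 reduces it by 2^2 = 4.
Extrapolated value = (4·A(h/2) − A(h)) / (4 − 1)
= (4·(-3.33510) − (-3.29506)) / 3
= -10.04534 / 3 = -3.34845

-3.348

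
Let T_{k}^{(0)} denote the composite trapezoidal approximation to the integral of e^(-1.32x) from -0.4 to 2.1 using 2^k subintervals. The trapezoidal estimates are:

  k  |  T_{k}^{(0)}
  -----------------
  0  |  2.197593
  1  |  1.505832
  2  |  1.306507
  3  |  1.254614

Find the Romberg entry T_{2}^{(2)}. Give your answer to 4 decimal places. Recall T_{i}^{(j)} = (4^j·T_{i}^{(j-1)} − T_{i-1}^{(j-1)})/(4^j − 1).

Richardson extrapolation on the trapezoidal column (denominator 4−1=3):
T_{1}^{(1)} = (4·1.505832 − 2.197593) / 3 = 1.275245
T_{2}^{(1)} = (4·1.306507 − 1.505832) / 3 = 1.240065
T_{2}^{(2)} = 1.240065 + (1.240065 − 1.275245)/15 = 1.237720

1.2377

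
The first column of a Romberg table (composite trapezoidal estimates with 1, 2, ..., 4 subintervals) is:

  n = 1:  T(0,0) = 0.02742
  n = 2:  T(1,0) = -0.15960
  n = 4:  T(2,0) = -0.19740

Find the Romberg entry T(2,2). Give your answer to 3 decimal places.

-0.209

Richardson extrapolation on the trapezoidal column (denominator 4−1=3):
T(1,1) = -0.15960 + (-0.15960 − 0.02742)/3 = -0.22194
T(2,1) = -0.19740 + (-0.19740 − (-0.15960))/3 = -0.21000
T(2,2) = -0.21000 + (-0.21000 − (-0.22194))/15 = -0.20920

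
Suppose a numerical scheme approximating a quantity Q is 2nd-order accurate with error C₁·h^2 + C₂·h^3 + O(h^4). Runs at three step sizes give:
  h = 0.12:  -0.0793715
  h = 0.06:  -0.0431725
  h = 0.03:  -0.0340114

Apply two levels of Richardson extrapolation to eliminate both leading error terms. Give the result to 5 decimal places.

-0.03094

First eliminate the h^2 term (factor 2^2 = 4):
  B₁ = (4·(-0.0431725) − (-0.0793715))/3 = -0.0311062
  B₂ = (4·(-0.0340114) − (-0.0431725))/3 = -0.0309577
Then eliminate the h^3 term (factor 2^3 = 8):
  (8·(-0.0309577) − (-0.0311062))/7 = -0.0309365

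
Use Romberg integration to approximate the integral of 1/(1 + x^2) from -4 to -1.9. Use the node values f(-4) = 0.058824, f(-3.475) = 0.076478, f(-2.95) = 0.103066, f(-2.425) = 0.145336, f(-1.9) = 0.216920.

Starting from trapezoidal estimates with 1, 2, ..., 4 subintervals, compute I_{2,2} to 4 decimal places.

I_{0,0} (trapezoid, 1 panel, h=2.1000): 0.289531
I_{1,0} (trapezoid, 2 panels, h=1.0500): 0.252985
I_{2,0} (trapezoid, 4 panels, h=0.5250): 0.242945
I_{1,1} = 0.252985 + (0.252985 − 0.289531)/3 = 0.240803
I_{2,1} = 0.242945 + (0.242945 − 0.252985)/3 = 0.239598
I_{2,2} = 0.239598 + (0.239598 − 0.240803)/15 = 0.239518

0.2395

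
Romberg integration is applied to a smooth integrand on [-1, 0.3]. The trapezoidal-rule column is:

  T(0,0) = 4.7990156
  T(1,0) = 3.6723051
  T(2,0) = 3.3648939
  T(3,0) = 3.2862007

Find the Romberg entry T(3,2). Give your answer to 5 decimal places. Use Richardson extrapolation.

T(2,1) = 3.3648939 + (3.3648939 − 3.6723051)/3 = 3.2624235
T(3,1) = (4·3.2862007 − 3.3648939) / 3 = 3.2599696
T(3,2) = 3.2599696 + (3.2599696 − 3.2624235)/15 = 3.2598060

3.25981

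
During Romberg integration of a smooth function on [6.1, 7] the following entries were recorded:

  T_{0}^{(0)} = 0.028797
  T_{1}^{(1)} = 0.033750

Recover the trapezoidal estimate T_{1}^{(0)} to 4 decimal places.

0.0325

From T_{1}^{(1)} = (4·T_{1}^{(0)} − T_{0}^{(0)})/3, solve for T_{1}^{(0)}:
4·T_{1}^{(0)} = 3·0.033750 + 0.028797 = 0.130047
T_{1}^{(0)} = 0.032512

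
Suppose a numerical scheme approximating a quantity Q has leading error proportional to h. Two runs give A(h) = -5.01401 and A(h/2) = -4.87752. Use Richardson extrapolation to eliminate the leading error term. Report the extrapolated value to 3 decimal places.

-4.741

The leading error scales as h; refining by a factor of 2 reduces it by 2^1 = 2.
Extrapolated value = (2·A(h/2) − A(h)) / (2 − 1)
= (2·(-4.87752) − (-5.01401)) / 1
= -4.74103 / 1 = -4.74103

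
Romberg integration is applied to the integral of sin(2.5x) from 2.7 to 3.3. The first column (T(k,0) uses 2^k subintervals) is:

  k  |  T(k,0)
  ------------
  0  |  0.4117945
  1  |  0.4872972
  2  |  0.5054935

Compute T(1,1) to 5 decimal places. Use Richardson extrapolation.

Richardson extrapolation on the trapezoidal column (denominator 4−1=3):
T(1,1) = (4·0.4872972 − 0.4117945) / 3 = 0.5124648

0.51246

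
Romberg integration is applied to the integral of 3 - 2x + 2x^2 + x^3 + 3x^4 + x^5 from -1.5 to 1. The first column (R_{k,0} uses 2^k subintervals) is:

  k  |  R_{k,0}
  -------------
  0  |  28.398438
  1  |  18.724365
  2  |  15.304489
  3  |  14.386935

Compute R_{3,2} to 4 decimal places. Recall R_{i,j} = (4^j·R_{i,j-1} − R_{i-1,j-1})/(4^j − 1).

14.0755

Richardson extrapolation on the trapezoidal column (denominator 4−1=3):
R_{2,1} = (4·15.304489 − 18.724365) / 3 = 14.164530
R_{3,1} = (4·14.386935 − 15.304489) / 3 = 14.081084
R_{3,2} = 14.081084 + (14.081084 − 14.164530)/15 = 14.075521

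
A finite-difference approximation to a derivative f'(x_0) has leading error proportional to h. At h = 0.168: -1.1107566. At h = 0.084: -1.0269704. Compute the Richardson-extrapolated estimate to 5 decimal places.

-0.94318

The leading error scales as h; refining by a factor of 2 reduces it by 2^1 = 2.
Extrapolated value = (2·A(h/2) − A(h)) / (2 − 1)
= (2·(-1.0269704) − (-1.1107566)) / 1
= -0.9431842 / 1 = -0.9431842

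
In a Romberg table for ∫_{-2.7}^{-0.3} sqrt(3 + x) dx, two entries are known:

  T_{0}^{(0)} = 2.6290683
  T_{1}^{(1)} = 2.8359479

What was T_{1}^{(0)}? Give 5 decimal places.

From T_{1}^{(1)} = (4·T_{1}^{(0)} − T_{0}^{(0)})/3, solve for T_{1}^{(0)}:
4·T_{1}^{(0)} = 3·2.8359479 + 2.6290683 = 11.1369120
T_{1}^{(0)} = 2.7842280

2.78423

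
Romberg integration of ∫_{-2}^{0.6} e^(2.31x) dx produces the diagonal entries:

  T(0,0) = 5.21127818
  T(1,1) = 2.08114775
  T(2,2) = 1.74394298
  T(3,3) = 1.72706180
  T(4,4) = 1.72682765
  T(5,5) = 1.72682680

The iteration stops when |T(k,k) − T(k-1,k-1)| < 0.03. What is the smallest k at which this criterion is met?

k = 3

|T(1,1) − T(0,0)| = 3.13013043 ≥ 0.03
|T(2,2) − T(1,1)| = 0.33720477 ≥ 0.03
|T(3,3) − T(2,2)| = 0.01688118 < 0.03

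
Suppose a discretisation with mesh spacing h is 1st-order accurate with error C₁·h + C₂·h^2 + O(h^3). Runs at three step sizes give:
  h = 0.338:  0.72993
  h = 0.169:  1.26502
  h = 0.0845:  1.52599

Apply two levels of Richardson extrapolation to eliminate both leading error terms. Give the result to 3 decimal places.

First eliminate the h term (factor 2^1 = 2):
  B₁ = (2·1.26502 − 0.72993)/1 = 1.80011
  B₂ = (2·1.52599 − 1.26502)/1 = 1.78696
Then eliminate the h^2 term (factor 2^2 = 4):
  (4·1.78696 − 1.80011)/3 = 1.78258

1.783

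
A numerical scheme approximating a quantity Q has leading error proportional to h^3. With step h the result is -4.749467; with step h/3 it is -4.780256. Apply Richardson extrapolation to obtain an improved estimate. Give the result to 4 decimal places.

Extrapolated value = (27·A(h/3) − A(h)) / (27 − 1)
= (27·(-4.780256) − (-4.749467)) / 26
= -124.317445 / 26 = -4.781440

-4.7814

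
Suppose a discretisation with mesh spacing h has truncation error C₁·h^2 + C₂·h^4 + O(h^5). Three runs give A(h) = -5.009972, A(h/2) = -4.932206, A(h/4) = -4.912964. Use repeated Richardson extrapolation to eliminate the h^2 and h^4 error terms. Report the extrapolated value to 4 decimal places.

-4.9066

First eliminate the h^2 term (factor 2^2 = 4):
  B₁ = (4·(-4.932206) − (-5.009972))/3 = -4.906284
  B₂ = (4·(-4.912964) − (-4.932206))/3 = -4.906550
Then eliminate the h^4 term (factor 2^4 = 16):
  (16·(-4.906550) − (-4.906284))/15 = -4.906568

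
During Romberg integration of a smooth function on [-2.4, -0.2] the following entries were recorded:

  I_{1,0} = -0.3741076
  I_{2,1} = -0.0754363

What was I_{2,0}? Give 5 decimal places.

-0.15010

From I_{2,1} = (4·I_{2,0} − I_{1,0})/3, solve for I_{2,0}:
4·I_{2,0} = 3·(-0.0754363) + (-0.3741076) = -0.6004165
I_{2,0} = -0.1501041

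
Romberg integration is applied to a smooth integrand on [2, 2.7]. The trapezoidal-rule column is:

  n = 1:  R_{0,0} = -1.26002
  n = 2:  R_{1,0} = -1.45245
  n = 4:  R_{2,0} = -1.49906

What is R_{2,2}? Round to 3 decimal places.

-1.514

Richardson extrapolation on the trapezoidal column (denominator 4−1=3):
R_{1,1} = -1.45245 + (-1.45245 − (-1.26002))/3 = -1.51659
R_{2,1} = -1.49906 + (-1.49906 − (-1.45245))/3 = -1.51460
R_{2,2} = -1.51460 + (-1.51460 − (-1.51659))/15 = -1.51447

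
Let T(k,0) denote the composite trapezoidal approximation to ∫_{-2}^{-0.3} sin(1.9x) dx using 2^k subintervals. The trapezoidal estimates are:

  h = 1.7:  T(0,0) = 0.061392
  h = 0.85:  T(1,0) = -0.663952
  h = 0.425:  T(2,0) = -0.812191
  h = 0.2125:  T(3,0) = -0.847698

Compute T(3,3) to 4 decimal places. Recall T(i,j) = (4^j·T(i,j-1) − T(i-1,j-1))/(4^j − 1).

-0.8594

Richardson extrapolation on the trapezoidal column (denominator 4−1=3):
T(1,1) = (4·(-0.663952) − 0.061392) / 3 = -0.905733
T(2,1) = -0.812191 + (-0.812191 − (-0.663952))/3 = -0.861604
T(3,1) = (4·(-0.847698) − (-0.812191)) / 3 = -0.859534
T(2,2) = -0.861604 + (-0.861604 − (-0.905733))/15 = -0.858662
T(3,2) = (16·(-0.859534) − (-0.861604)) / 15 = -0.859396
T(3,3) = -0.859396 + (-0.859396 − (-0.858662))/63 = -0.859408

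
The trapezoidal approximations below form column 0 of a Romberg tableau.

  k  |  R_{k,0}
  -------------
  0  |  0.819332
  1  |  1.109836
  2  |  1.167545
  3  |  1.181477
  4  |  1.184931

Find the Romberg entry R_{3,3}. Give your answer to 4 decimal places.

R_{1,1} = (4·1.109836 − 0.819332) / 3 = 1.206671
R_{2,1} = (4·1.167545 − 1.109836) / 3 = 1.186781
R_{3,1} = 1.181477 + (1.181477 − 1.167545)/3 = 1.186121
R_{2,2} = (16·1.186781 − 1.206671) / 15 = 1.185455
R_{3,2} = (16·1.186121 − 1.186781) / 15 = 1.186077
R_{3,3} = (64·1.186077 − 1.185455) / 63 = 1.186087
(Column j=1 coincides with Simpson's rule on the same nodes.)

1.1861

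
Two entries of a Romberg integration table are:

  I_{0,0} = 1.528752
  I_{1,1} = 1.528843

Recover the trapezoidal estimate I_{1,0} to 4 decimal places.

From I_{1,1} = (4·I_{1,0} − I_{0,0})/3, solve for I_{1,0}:
4·I_{1,0} = 3·1.528843 + 1.528752 = 6.115281
I_{1,0} = 1.528820

1.5288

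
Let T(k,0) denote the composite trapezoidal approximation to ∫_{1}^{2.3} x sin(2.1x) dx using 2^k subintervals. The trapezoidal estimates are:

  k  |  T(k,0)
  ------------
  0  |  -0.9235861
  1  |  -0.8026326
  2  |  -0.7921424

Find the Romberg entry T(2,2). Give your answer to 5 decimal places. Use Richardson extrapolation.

T(1,1) = (4·(-0.8026326) − (-0.9235861)) / 3 = -0.7623148
T(2,1) = -0.7921424 + (-0.7921424 − (-0.8026326))/3 = -0.7886457
T(2,2) = (16·(-0.7886457) − (-0.7623148)) / 15 = -0.7904011

-0.79040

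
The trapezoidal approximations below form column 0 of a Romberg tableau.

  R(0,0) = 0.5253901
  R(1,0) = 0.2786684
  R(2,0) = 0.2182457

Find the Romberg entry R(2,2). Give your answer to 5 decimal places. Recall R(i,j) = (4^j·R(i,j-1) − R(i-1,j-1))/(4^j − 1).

0.19822

Richardson extrapolation on the trapezoidal column (denominator 4−1=3):
R(1,1) = 0.2786684 + (0.2786684 − 0.5253901)/3 = 0.1964278
R(2,1) = 0.2182457 + (0.2182457 − 0.2786684)/3 = 0.1981048
R(2,2) = 0.1981048 + (0.1981048 − 0.1964278)/15 = 0.1982166
(Column j=1 coincides with Simpson's rule on the same nodes.)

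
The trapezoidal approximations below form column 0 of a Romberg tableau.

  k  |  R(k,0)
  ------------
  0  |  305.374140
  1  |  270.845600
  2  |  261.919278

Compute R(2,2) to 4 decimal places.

258.9177

R(1,1) = (4·270.845600 − 305.374140) / 3 = 259.336087
R(2,1) = 261.919278 + (261.919278 − 270.845600)/3 = 258.943837
R(2,2) = 258.943837 + (258.943837 − 259.336087)/15 = 258.917687
(Column j=1 coincides with Simpson's rule on the same nodes.)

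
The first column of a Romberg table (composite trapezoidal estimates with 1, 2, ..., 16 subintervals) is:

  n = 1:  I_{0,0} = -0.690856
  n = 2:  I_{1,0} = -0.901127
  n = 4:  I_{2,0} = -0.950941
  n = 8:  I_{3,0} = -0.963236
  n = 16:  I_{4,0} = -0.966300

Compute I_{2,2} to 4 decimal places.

-0.9673

I_{1,1} = (4·(-0.901127) − (-0.690856)) / 3 = -0.971217
I_{2,1} = -0.950941 + (-0.950941 − (-0.901127))/3 = -0.967546
I_{2,2} = -0.967546 + (-0.967546 − (-0.971217))/15 = -0.967301
(Column j=1 coincides with Simpson's rule on the same nodes.)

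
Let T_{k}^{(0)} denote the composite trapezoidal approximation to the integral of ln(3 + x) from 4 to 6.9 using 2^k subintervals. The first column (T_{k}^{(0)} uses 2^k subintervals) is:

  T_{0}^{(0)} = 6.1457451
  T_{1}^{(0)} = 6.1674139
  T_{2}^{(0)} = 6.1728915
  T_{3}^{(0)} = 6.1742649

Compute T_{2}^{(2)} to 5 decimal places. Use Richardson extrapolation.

T_{1}^{(1)} = 6.1674139 + (6.1674139 − 6.1457451)/3 = 6.1746368
T_{2}^{(1)} = (4·6.1728915 − 6.1674139) / 3 = 6.1747174
T_{2}^{(2)} = 6.1747174 + (6.1747174 − 6.1746368)/15 = 6.1747228
(Column j=1 coincides with Simpson's rule on the same nodes.)

6.17472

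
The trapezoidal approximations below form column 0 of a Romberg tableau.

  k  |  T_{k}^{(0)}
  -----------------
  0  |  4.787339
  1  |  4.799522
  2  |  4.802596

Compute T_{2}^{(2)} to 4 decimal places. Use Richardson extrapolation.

T_{1}^{(1)} = (4·4.799522 − 4.787339) / 3 = 4.803583
T_{2}^{(1)} = 4.802596 + (4.802596 − 4.799522)/3 = 4.803621
T_{2}^{(2)} = (16·4.803621 − 4.803583) / 15 = 4.803624

4.8036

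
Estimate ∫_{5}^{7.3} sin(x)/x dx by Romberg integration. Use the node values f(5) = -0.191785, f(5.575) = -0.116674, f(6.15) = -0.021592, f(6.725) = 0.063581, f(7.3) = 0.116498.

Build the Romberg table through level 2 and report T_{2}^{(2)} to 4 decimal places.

-0.0635

T_{0}^{(0)} (trapezoid, 1 panel, h=2.3000): -0.086580
T_{1}^{(0)} (trapezoid, 2 panels, h=1.1500): -0.068121
T_{2}^{(0)} (trapezoid, 4 panels, h=0.5750): -0.064589
T_{1}^{(1)} = -0.068121 + (-0.068121 − (-0.086580))/3 = -0.061968
T_{2}^{(1)} = -0.064589 + (-0.064589 − (-0.068121))/3 = -0.063412
T_{2}^{(2)} = -0.063412 + (-0.063412 − (-0.061968))/15 = -0.063508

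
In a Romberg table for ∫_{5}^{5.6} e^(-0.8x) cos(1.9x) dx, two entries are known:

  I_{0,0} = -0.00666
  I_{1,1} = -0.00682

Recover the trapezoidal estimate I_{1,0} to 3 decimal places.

-0.007

From I_{1,1} = (4·I_{1,0} − I_{0,0})/3, solve for I_{1,0}:
4·I_{1,0} = 3·(-0.00682) + (-0.00666) = -0.02712
I_{1,0} = -0.00678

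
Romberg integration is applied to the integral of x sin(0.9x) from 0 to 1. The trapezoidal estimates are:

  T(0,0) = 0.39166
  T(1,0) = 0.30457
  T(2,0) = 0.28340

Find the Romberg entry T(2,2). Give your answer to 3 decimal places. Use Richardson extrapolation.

0.276

Richardson extrapolation on the trapezoidal column (denominator 4−1=3):
T(1,1) = (4·0.30457 − 0.39166) / 3 = 0.27554
T(2,1) = 0.28340 + (0.28340 − 0.30457)/3 = 0.27634
T(2,2) = (16·0.27634 − 0.27554) / 15 = 0.27639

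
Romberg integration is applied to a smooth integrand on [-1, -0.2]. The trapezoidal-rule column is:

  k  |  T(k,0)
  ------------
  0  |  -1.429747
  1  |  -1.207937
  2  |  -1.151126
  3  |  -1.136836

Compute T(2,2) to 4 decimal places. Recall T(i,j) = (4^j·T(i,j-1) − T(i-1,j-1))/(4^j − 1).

T(1,1) = (4·(-1.207937) − (-1.429747)) / 3 = -1.134000
T(2,1) = (4·(-1.151126) − (-1.207937)) / 3 = -1.132189
T(2,2) = -1.132189 + (-1.132189 − (-1.134000))/15 = -1.132068

-1.1321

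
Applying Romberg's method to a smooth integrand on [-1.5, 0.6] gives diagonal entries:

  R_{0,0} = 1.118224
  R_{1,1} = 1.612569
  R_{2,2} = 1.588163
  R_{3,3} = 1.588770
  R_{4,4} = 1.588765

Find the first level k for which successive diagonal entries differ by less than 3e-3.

k = 3

|R_{1,1} − R_{0,0}| = 0.494345 ≥ 3e-3
|R_{2,2} − R_{1,1}| = 0.024406 ≥ 3e-3
|R_{3,3} − R_{2,2}| = 0.000607 < 3e-3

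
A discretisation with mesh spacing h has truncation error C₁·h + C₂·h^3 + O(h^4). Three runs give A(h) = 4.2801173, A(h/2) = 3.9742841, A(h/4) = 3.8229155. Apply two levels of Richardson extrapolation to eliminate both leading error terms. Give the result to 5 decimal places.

First eliminate the h term (factor 2^1 = 2):
  B₁ = (2·3.9742841 − 4.2801173)/1 = 3.6684509
  B₂ = (2·3.8229155 − 3.9742841)/1 = 3.6715469
Then eliminate the h^3 term (factor 2^3 = 8):
  (8·3.6715469 − 3.6684509)/7 = 3.6719892

3.67199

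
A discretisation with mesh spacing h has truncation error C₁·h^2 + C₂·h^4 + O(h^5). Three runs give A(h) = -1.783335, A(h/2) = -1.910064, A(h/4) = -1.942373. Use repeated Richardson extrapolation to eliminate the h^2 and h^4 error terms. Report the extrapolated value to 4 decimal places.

-1.9532

First eliminate the h^2 term (factor 2^2 = 4):
  B₁ = (4·(-1.910064) − (-1.783335))/3 = -1.952307
  B₂ = (4·(-1.942373) − (-1.910064))/3 = -1.953143
Then eliminate the h^4 term (factor 2^4 = 16):
  (16·(-1.953143) − (-1.952307))/15 = -1.953199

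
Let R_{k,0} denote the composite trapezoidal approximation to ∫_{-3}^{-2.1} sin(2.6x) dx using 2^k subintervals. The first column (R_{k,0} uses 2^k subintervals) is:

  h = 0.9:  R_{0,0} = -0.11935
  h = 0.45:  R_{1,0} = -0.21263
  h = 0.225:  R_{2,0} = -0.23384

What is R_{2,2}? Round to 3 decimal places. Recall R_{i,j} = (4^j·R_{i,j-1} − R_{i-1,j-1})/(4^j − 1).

-0.241

Richardson extrapolation on the trapezoidal column (denominator 4−1=3):
R_{1,1} = -0.21263 + (-0.21263 − (-0.11935))/3 = -0.24372
R_{2,1} = -0.23384 + (-0.23384 − (-0.21263))/3 = -0.24091
R_{2,2} = -0.24091 + (-0.24091 − (-0.24372))/15 = -0.24072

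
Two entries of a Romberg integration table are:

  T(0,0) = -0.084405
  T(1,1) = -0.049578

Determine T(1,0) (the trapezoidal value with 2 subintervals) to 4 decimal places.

From T(1,1) = (4·T(1,0) − T(0,0))/3, solve for T(1,0):
4·T(1,0) = 3·(-0.049578) + (-0.084405) = -0.233139
T(1,0) = -0.058285

-0.0583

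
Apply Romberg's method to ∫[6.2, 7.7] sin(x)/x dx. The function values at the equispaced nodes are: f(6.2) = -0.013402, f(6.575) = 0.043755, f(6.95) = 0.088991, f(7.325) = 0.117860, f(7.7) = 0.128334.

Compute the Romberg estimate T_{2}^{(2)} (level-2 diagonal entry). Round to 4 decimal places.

T_{0}^{(0)} (trapezoid, 1 panel, h=1.5000): 0.086199
T_{1}^{(0)} (trapezoid, 2 panels, h=0.7500): 0.109843
T_{2}^{(0)} (trapezoid, 4 panels, h=0.3750): 0.115527
T_{1}^{(1)} = 0.109843 + (0.109843 − 0.086199)/3 = 0.117724
T_{2}^{(1)} = 0.115527 + (0.115527 − 0.109843)/3 = 0.117422
T_{2}^{(2)} = 0.117422 + (0.117422 − 0.117724)/15 = 0.117402

0.1174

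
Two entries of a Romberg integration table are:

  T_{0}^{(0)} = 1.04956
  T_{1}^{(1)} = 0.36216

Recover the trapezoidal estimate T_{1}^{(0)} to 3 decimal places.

From T_{1}^{(1)} = (4·T_{1}^{(0)} − T_{0}^{(0)})/3, solve for T_{1}^{(0)}:
4·T_{1}^{(0)} = 3·0.36216 + 1.04956 = 2.13604
T_{1}^{(0)} = 0.53401

0.534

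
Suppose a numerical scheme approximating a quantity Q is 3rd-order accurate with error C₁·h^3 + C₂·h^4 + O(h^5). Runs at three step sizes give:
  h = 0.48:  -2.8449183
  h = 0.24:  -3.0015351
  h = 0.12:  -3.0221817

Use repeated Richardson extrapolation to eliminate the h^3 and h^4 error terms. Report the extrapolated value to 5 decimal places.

First eliminate the h^3 term (factor 2^3 = 8):
  B₁ = (8·(-3.0015351) − (-2.8449183))/7 = -3.0239089
  B₂ = (8·(-3.0221817) − (-3.0015351))/7 = -3.0251312
Then eliminate the h^4 term (factor 2^4 = 16):
  (16·(-3.0251312) − (-3.0239089))/15 = -3.0252127

-3.02521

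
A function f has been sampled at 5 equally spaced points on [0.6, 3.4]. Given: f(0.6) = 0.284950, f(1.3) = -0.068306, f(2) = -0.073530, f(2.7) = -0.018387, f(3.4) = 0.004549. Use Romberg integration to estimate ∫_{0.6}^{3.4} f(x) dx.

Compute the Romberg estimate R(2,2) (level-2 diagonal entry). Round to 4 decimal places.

R(0,0) (trapezoid, 1 panel, h=2.8000): 0.405299
R(1,0) (trapezoid, 2 panels, h=1.4000): 0.099707
R(2,0) (trapezoid, 4 panels, h=0.7000): -0.010831
R(1,1) = 0.099707 + (0.099707 − 0.405299)/3 = -0.002157
R(2,1) = -0.010831 + (-0.010831 − 0.099707)/3 = -0.047677
R(2,2) = -0.047677 + (-0.047677 − (-0.002157))/15 = -0.050712

-0.0507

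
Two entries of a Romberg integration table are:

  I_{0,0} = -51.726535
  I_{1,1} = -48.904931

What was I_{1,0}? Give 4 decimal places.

From I_{1,1} = (4·I_{1,0} − I_{0,0})/3, solve for I_{1,0}:
4·I_{1,0} = 3·(-48.904931) + (-51.726535) = -198.441328
I_{1,0} = -49.610332

-49.6103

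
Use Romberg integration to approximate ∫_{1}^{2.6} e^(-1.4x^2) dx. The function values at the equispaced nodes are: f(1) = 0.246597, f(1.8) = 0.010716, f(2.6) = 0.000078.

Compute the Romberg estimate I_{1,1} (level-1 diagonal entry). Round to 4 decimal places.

0.0772

I_{0,0} (trapezoid, 1 panel, h=1.6000): 0.197340
I_{1,0} (trapezoid, 2 panels, h=0.8000): 0.107243
I_{1,1} = 0.107243 + (0.107243 − 0.197340)/3 = 0.077211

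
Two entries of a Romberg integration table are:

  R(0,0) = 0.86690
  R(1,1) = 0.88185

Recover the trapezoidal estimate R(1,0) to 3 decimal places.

0.878

From R(1,1) = (4·R(1,0) − R(0,0))/3, solve for R(1,0):
4·R(1,0) = 3·0.88185 + 0.86690 = 3.51245
R(1,0) = 0.87811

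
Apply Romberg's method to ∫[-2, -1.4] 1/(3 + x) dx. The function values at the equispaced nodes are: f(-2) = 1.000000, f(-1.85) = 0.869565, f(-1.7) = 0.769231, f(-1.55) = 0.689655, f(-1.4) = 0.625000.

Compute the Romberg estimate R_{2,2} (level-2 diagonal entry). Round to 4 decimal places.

0.4700

R_{0,0} (trapezoid, 1 panel, h=0.6000): 0.487500
R_{1,0} (trapezoid, 2 panels, h=0.3000): 0.474519
R_{2,0} (trapezoid, 4 panels, h=0.1500): 0.471143
R_{1,1} = 0.474519 + (0.474519 − 0.487500)/3 = 0.470192
R_{2,1} = 0.471143 + (0.471143 − 0.474519)/3 = 0.470018
R_{2,2} = 0.470018 + (0.470018 − 0.470192)/15 = 0.470006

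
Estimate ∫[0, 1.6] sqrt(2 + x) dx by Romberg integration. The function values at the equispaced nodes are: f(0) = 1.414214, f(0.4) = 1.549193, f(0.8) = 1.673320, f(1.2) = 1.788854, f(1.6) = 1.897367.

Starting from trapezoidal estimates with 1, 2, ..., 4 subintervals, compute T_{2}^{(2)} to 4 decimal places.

2.6681

T_{0}^{(0)} (trapezoid, 1 panel, h=1.6000): 2.649265
T_{1}^{(0)} (trapezoid, 2 panels, h=0.8000): 2.663288
T_{2}^{(0)} (trapezoid, 4 panels, h=0.4000): 2.666863
T_{1}^{(1)} = 2.663288 + (2.663288 − 2.649265)/3 = 2.667962
T_{2}^{(1)} = 2.666863 + (2.666863 − 2.663288)/3 = 2.668055
T_{2}^{(2)} = 2.668055 + (2.668055 − 2.667962)/15 = 2.668061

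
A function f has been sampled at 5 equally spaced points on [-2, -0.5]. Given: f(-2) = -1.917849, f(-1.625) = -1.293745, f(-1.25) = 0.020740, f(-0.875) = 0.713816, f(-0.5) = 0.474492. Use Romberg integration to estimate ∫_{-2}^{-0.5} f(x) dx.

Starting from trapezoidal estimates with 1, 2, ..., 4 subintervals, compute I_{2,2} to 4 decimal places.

-0.4735

I_{0,0} (trapezoid, 1 panel, h=1.5000): -1.082518
I_{1,0} (trapezoid, 2 panels, h=0.7500): -0.525704
I_{2,0} (trapezoid, 4 panels, h=0.3750): -0.480325
I_{1,1} = -0.525704 + (-0.525704 − (-1.082518))/3 = -0.340099
I_{2,1} = -0.480325 + (-0.480325 − (-0.525704))/3 = -0.465199
I_{2,2} = -0.465199 + (-0.465199 − (-0.340099))/15 = -0.473539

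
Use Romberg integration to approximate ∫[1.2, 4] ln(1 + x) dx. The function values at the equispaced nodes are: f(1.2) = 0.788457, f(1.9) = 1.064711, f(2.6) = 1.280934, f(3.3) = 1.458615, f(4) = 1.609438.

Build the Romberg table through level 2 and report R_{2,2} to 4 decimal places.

3.5125

R_{0,0} (trapezoid, 1 panel, h=2.8000): 3.357053
R_{1,0} (trapezoid, 2 panels, h=1.4000): 3.471834
R_{2,0} (trapezoid, 4 panels, h=0.7000): 3.502245
R_{1,1} = 3.471834 + (3.471834 − 3.357053)/3 = 3.510094
R_{2,1} = 3.502245 + (3.502245 − 3.471834)/3 = 3.512382
R_{2,2} = 3.512382 + (3.512382 − 3.510094)/15 = 3.512535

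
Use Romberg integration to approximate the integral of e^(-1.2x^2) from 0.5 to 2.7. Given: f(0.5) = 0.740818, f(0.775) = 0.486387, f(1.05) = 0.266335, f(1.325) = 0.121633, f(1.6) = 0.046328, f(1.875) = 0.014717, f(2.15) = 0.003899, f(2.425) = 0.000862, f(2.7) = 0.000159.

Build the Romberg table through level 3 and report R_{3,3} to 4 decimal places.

0.3549

R_{0,0} (trapezoid, 1 panel, h=2.2000): 0.815075
R_{1,0} (trapezoid, 2 panels, h=1.1000): 0.458498
R_{2,0} (trapezoid, 4 panels, h=0.5500): 0.377878
R_{3,0} (trapezoid, 8 panels, h=0.2750): 0.360429
R_{1,1} = 0.458498 + (0.458498 − 0.815075)/3 = 0.339639
R_{2,1} = 0.377878 + (0.377878 − 0.458498)/3 = 0.351005
R_{3,1} = 0.360429 + (0.360429 − 0.377878)/3 = 0.354613
R_{2,2} = 0.351005 + (0.351005 − 0.339639)/15 = 0.351763
R_{3,2} = 0.354613 + (0.354613 − 0.351005)/15 = 0.354854
R_{3,3} = 0.354854 + (0.354854 − 0.351763)/63 = 0.354903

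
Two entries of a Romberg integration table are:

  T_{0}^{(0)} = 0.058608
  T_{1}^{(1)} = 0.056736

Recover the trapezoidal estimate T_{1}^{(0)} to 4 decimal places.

From T_{1}^{(1)} = (4·T_{1}^{(0)} − T_{0}^{(0)})/3, solve for T_{1}^{(0)}:
4·T_{1}^{(0)} = 3·0.056736 + 0.058608 = 0.228816
T_{1}^{(0)} = 0.057204

0.0572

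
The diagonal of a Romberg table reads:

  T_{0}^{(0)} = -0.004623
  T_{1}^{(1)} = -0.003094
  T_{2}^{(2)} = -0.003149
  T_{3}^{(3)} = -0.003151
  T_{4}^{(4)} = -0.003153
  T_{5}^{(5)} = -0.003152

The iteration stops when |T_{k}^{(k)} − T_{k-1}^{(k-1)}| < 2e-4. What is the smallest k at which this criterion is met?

k = 2

|T_{1}^{(1)} − T_{0}^{(0)}| = 0.001529 ≥ 2e-4
|T_{2}^{(2)} − T_{1}^{(1)}| = 0.000055 < 2e-4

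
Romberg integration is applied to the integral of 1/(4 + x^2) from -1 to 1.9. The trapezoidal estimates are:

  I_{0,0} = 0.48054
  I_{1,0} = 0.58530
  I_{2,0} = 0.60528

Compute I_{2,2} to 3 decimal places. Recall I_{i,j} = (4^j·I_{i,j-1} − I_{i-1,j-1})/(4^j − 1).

I_{1,1} = (4·0.58530 − 0.48054) / 3 = 0.62022
I_{2,1} = (4·0.60528 − 0.58530) / 3 = 0.61194
I_{2,2} = (16·0.61194 − 0.62022) / 15 = 0.61139

0.611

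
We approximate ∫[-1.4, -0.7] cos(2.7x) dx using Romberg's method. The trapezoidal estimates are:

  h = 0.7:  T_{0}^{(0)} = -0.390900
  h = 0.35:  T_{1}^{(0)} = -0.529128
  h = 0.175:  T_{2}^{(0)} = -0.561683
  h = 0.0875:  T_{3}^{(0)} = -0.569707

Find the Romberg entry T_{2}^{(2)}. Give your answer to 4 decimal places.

-0.5724

T_{1}^{(1)} = -0.529128 + (-0.529128 − (-0.390900))/3 = -0.575204
T_{2}^{(1)} = -0.561683 + (-0.561683 − (-0.529128))/3 = -0.572535
T_{2}^{(2)} = -0.572535 + (-0.572535 − (-0.575204))/15 = -0.572357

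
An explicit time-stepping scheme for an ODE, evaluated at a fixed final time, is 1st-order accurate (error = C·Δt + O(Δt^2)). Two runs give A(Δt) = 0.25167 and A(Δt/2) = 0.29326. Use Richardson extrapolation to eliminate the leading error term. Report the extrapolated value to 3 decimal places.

Extrapolated value = (2·A(Δt/2) − A(Δt)) / (2 − 1)
= (2·0.29326 − 0.25167) / 1
= 0.33485 / 1 = 0.33485

0.335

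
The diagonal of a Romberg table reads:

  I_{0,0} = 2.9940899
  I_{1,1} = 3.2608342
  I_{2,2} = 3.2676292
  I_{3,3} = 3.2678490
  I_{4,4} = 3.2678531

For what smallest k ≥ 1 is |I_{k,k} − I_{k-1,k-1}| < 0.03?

|I_{1,1} − I_{0,0}| = 0.2667443 ≥ 0.03
|I_{2,2} − I_{1,1}| = 0.0067950 < 0.03

k = 2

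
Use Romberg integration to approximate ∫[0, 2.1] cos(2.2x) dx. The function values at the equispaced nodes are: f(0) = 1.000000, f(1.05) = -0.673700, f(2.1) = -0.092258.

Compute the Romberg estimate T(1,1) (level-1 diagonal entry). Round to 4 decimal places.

T(0,0) (trapezoid, 1 panel, h=2.1000): 0.953129
T(1,0) (trapezoid, 2 panels, h=1.0500): -0.230820
T(1,1) = -0.230820 + (-0.230820 − 0.953129)/3 = -0.625470

-0.6255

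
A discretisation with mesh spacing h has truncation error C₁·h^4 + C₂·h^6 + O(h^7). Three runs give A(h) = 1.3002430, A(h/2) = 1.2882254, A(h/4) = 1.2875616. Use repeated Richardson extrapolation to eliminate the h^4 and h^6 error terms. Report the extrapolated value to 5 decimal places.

1.28752

First eliminate the h^4 term (factor 2^4 = 16):
  B₁ = (16·1.2882254 − 1.3002430)/15 = 1.2874242
  B₂ = (16·1.2875616 − 1.2882254)/15 = 1.2875173
Then eliminate the h^6 term (factor 2^6 = 64):
  (64·1.2875173 − 1.2874242)/63 = 1.2875188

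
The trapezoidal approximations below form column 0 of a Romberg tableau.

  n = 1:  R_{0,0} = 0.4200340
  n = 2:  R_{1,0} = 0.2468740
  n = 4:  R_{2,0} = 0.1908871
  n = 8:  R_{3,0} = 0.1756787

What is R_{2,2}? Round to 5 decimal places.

Richardson extrapolation on the trapezoidal column (denominator 4−1=3):
R_{1,1} = 0.2468740 + (0.2468740 − 0.4200340)/3 = 0.1891540
R_{2,1} = (4·0.1908871 − 0.2468740) / 3 = 0.1722248
R_{2,2} = 0.1722248 + (0.1722248 − 0.1891540)/15 = 0.1710962

0.17110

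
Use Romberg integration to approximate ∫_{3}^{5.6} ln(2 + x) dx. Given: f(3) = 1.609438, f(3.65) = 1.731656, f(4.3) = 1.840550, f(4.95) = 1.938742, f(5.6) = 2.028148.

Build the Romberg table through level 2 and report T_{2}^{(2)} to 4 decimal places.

4.7667

T_{0}^{(0)} (trapezoid, 1 panel, h=2.6000): 4.728862
T_{1}^{(0)} (trapezoid, 2 panels, h=1.3000): 4.757146
T_{2}^{(0)} (trapezoid, 4 panels, h=0.6500): 4.764332
T_{1}^{(1)} = 4.757146 + (4.757146 − 4.728862)/3 = 4.766574
T_{2}^{(1)} = 4.764332 + (4.764332 − 4.757146)/3 = 4.766727
T_{2}^{(2)} = 4.766727 + (4.766727 − 4.766574)/15 = 4.766737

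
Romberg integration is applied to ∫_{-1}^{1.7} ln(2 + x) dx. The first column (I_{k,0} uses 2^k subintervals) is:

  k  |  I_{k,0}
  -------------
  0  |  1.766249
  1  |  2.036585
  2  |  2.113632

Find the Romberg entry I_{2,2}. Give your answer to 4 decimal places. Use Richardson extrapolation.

Richardson extrapolation on the trapezoidal column (denominator 4−1=3):
I_{1,1} = 2.036585 + (2.036585 − 1.766249)/3 = 2.126697
I_{2,1} = (4·2.113632 − 2.036585) / 3 = 2.139314
I_{2,2} = (16·2.139314 − 2.126697) / 15 = 2.140155

2.1402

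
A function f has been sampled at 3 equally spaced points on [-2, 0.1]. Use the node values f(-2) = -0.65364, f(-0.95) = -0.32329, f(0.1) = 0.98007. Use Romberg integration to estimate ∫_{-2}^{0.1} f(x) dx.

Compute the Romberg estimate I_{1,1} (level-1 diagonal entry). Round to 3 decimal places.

I_{0,0} (trapezoid, 1 panel, h=2.1000): 0.34275
I_{1,0} (trapezoid, 2 panels, h=1.0500): -0.16808
I_{1,1} = -0.16808 + (-0.16808 − 0.34275)/3 = -0.33836

-0.338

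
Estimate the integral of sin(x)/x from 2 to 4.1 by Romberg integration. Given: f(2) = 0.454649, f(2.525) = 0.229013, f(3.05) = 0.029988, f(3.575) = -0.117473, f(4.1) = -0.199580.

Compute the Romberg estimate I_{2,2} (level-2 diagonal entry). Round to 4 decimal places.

0.1333

I_{0,0} (trapezoid, 1 panel, h=2.1000): 0.267822
I_{1,0} (trapezoid, 2 panels, h=1.0500): 0.165399
I_{2,0} (trapezoid, 4 panels, h=0.5250): 0.141258
I_{1,1} = 0.165399 + (0.165399 − 0.267822)/3 = 0.131258
I_{2,1} = 0.141258 + (0.141258 − 0.165399)/3 = 0.133211
I_{2,2} = 0.133211 + (0.133211 − 0.131258)/15 = 0.133341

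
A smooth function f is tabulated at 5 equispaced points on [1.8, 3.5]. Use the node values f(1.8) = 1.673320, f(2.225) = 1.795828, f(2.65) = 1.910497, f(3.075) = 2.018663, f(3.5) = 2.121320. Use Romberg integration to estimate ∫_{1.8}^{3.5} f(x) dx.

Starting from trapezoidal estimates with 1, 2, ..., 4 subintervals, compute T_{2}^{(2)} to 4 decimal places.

T_{0}^{(0)} (trapezoid, 1 panel, h=1.7000): 3.225444
T_{1}^{(0)} (trapezoid, 2 panels, h=0.8500): 3.236644
T_{2}^{(0)} (trapezoid, 4 panels, h=0.4250): 3.239481
T_{1}^{(1)} = 3.236644 + (3.236644 − 3.225444)/3 = 3.240377
T_{2}^{(1)} = 3.239481 + (3.239481 − 3.236644)/3 = 3.240427
T_{2}^{(2)} = 3.240427 + (3.240427 − 3.240377)/15 = 3.240430

3.2404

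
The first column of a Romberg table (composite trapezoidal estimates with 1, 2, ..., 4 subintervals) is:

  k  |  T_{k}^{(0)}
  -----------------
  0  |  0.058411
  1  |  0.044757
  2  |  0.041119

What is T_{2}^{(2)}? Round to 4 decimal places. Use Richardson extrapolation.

Richardson extrapolation on the trapezoidal column (denominator 4−1=3):
T_{1}^{(1)} = 0.044757 + (0.044757 − 0.058411)/3 = 0.040206
T_{2}^{(1)} = 0.041119 + (0.041119 − 0.044757)/3 = 0.039906
T_{2}^{(2)} = (16·0.039906 − 0.040206) / 15 = 0.039886

0.0399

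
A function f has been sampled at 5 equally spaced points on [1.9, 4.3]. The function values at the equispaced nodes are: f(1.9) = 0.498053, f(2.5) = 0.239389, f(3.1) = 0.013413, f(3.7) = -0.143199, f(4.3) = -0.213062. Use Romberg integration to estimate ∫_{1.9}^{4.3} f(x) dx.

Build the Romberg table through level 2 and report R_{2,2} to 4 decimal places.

0.1396

R_{0,0} (trapezoid, 1 panel, h=2.4000): 0.341989
R_{1,0} (trapezoid, 2 panels, h=1.2000): 0.187090
R_{2,0} (trapezoid, 4 panels, h=0.6000): 0.151259
R_{1,1} = 0.187090 + (0.187090 − 0.341989)/3 = 0.135457
R_{2,1} = 0.151259 + (0.151259 − 0.187090)/3 = 0.139315
R_{2,2} = 0.139315 + (0.139315 − 0.135457)/15 = 0.139572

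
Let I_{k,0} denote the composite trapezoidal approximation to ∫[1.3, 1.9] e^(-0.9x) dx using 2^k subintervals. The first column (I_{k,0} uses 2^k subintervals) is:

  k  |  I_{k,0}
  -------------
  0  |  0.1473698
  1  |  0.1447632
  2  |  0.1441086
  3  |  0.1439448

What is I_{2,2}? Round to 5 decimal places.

0.14389

Richardson extrapolation on the trapezoidal column (denominator 4−1=3):
I_{1,1} = 0.1447632 + (0.1447632 − 0.1473698)/3 = 0.1438943
I_{2,1} = 0.1441086 + (0.1441086 − 0.1447632)/3 = 0.1438904
I_{2,2} = (16·0.1438904 − 0.1438943) / 15 = 0.1438901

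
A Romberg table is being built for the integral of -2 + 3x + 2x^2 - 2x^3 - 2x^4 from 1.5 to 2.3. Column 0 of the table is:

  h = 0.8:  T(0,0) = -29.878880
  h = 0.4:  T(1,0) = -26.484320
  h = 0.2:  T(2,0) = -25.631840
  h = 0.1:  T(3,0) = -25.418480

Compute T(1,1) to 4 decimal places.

T(1,1) = -26.484320 + (-26.484320 − (-29.878880))/3 = -25.352800
(Column j=1 coincides with Simpson's rule on the same nodes.)

-25.3528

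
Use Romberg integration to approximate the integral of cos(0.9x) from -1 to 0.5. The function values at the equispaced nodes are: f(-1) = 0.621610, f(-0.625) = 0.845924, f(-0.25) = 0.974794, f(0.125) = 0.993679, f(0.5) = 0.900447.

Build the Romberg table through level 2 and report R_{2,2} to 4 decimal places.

R_{0,0} (trapezoid, 1 panel, h=1.5000): 1.141543
R_{1,0} (trapezoid, 2 panels, h=0.7500): 1.301867
R_{2,0} (trapezoid, 4 panels, h=0.3750): 1.340785
R_{1,1} = 1.301867 + (1.301867 − 1.141543)/3 = 1.355308
R_{2,1} = 1.340785 + (1.340785 − 1.301867)/3 = 1.353758
R_{2,2} = 1.353758 + (1.353758 − 1.355308)/15 = 1.353655

1.3537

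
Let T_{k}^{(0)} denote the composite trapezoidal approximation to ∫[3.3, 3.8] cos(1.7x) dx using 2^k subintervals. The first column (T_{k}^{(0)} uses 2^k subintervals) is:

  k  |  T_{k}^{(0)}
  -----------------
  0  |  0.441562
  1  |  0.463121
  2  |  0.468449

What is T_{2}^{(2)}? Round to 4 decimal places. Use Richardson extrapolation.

0.4702

Richardson extrapolation on the trapezoidal column (denominator 4−1=3):
T_{1}^{(1)} = 0.463121 + (0.463121 − 0.441562)/3 = 0.470307
T_{2}^{(1)} = (4·0.468449 − 0.463121) / 3 = 0.470225
T_{2}^{(2)} = (16·0.470225 − 0.470307) / 15 = 0.470220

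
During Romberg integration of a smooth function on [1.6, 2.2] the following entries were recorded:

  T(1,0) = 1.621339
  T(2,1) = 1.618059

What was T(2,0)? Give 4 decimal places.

1.6189

From T(2,1) = (4·T(2,0) − T(1,0))/3, solve for T(2,0):
4·T(2,0) = 3·1.618059 + 1.621339 = 6.475516
T(2,0) = 1.618879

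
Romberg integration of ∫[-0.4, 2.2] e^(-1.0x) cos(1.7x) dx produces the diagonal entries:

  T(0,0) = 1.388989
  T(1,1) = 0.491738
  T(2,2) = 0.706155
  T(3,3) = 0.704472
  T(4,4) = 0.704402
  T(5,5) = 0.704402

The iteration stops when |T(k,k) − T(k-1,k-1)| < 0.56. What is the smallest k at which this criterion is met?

k = 2

|T(1,1) − T(0,0)| = 0.897251 ≥ 0.56
|T(2,2) − T(1,1)| = 0.214417 < 0.56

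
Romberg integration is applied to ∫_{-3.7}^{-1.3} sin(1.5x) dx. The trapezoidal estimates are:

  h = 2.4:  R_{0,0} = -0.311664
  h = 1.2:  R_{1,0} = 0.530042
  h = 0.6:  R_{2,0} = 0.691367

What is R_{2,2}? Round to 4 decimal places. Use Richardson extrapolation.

0.7408

R_{1,1} = (4·0.530042 − (-0.311664)) / 3 = 0.810611
R_{2,1} = 0.691367 + (0.691367 − 0.530042)/3 = 0.745142
R_{2,2} = 0.745142 + (0.745142 − 0.810611)/15 = 0.740777
(Column j=1 coincides with Simpson's rule on the same nodes.)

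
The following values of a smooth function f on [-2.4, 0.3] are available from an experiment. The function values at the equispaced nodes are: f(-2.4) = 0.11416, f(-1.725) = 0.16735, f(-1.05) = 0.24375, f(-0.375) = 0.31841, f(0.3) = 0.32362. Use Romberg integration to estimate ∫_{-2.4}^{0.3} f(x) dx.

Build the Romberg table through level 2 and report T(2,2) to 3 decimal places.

0.646

T(0,0) (trapezoid, 1 panel, h=2.7000): 0.59100
T(1,0) (trapezoid, 2 panels, h=1.3500): 0.62456
T(2,0) (trapezoid, 4 panels, h=0.6750): 0.64017
T(1,1) = 0.62456 + (0.62456 − 0.59100)/3 = 0.63575
T(2,1) = 0.64017 + (0.64017 − 0.62456)/3 = 0.64537
T(2,2) = 0.64537 + (0.64537 − 0.63575)/15 = 0.64601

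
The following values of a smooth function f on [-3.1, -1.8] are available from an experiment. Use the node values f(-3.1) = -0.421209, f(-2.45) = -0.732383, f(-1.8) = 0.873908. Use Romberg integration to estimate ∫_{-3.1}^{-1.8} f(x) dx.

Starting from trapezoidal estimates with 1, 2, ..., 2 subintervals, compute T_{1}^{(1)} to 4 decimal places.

-0.5366

T_{0}^{(0)} (trapezoid, 1 panel, h=1.3000): 0.294254
T_{1}^{(0)} (trapezoid, 2 panels, h=0.6500): -0.328922
T_{1}^{(1)} = -0.328922 + (-0.328922 − 0.294254)/3 = -0.536647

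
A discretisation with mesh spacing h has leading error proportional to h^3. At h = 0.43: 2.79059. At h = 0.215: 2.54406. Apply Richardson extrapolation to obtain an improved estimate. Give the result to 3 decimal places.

The leading error scales as h^3; refining by a factor of 2 reduces it by 2^3 = 8.
Extrapolated value = (8·A(h/2) − A(h)) / (8 − 1)
= (8·2.54406 − 2.79059) / 7
= 17.56189 / 7 = 2.50884

2.509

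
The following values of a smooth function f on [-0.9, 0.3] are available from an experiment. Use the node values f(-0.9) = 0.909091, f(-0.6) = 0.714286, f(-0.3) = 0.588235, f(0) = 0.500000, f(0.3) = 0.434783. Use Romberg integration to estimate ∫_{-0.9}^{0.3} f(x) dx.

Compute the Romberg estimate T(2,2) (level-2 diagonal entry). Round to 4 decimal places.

0.7376

T(0,0) (trapezoid, 1 panel, h=1.2000): 0.806324
T(1,0) (trapezoid, 2 panels, h=0.6000): 0.756103
T(2,0) (trapezoid, 4 panels, h=0.3000): 0.742337
T(1,1) = 0.756103 + (0.756103 − 0.806324)/3 = 0.739363
T(2,1) = 0.742337 + (0.742337 − 0.756103)/3 = 0.737748
T(2,2) = 0.737748 + (0.737748 − 0.739363)/15 = 0.737640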